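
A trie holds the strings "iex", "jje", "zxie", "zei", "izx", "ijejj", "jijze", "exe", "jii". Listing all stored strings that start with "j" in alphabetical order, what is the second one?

jijze

Words with prefix "j", in lexicographic order: "jii", "jijze", "jje"
The 2nd is jijze.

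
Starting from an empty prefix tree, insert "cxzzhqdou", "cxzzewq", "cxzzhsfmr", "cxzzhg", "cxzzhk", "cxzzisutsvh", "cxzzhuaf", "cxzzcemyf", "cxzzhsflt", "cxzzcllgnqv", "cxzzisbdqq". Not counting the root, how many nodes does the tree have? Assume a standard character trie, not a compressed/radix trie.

For each word, the new-node count is its length minus the longest prefix already in the trie:
  "cxzzhqdou" → 9 new (c, x, z, z, h, q, d, o, u)
  "cxzzewq" → prefix "cxzz" already present; 3 new (e, w, q)
  "cxzzhsfmr" → prefix "cxzzh" already present; 4 new (s, f, m, r)
  "cxzzhg" → prefix "cxzzh" already present; 1 new (g)
  "cxzzhk" → prefix "cxzzh" already present; 1 new (k)
  "cxzzisutsvh" → prefix "cxzz" already present; 7 new (i, s, u, t, s, v, h)
  "cxzzhuaf" → prefix "cxzzh" already present; 3 new (u, a, f)
  "cxzzcemyf" → prefix "cxzz" already present; 5 new (c, e, m, y, f)
  "cxzzhsflt" → prefix "cxzzhsf" already present; 2 new (l, t)
  "cxzzcllgnqv" → prefix "cxzzc" already present; 6 new (l, l, g, n, q, v)
  "cxzzisbdqq" → prefix "cxzzis" already present; 4 new (b, d, q, q)
Total nodes = 9 + 3 + 4 + 1 + 1 + 7 + 3 + 5 + 2 + 6 + 4 = 45

45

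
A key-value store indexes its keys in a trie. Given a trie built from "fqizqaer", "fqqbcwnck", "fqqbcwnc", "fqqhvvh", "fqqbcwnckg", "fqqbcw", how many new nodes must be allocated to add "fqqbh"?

1

The longest prefix of "fqqbh" already in the trie is "fqqb" (length 4).
New nodes needed: |"fqqbh"| − 4 = 5 − 4 = 1.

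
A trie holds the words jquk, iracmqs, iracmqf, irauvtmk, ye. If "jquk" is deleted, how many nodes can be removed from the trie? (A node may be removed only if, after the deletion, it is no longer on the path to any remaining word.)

4

After clearing the end-marker at "jquk", prune upward until reaching a node still needed by another word.
No other word shares any prefix with "jquk", so all 4 of its nodes go.
Nodes removed: 4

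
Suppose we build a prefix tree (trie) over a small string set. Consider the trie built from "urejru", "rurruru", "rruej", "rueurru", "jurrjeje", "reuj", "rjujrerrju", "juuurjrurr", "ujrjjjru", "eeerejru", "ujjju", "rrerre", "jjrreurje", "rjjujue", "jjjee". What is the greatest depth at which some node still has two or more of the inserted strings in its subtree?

Look for the deepest trie node that still has at least two words in its subtree.
"jjjee" and "jjrreurje" agree on "jj" (2 characters) before diverging; nothing deeper is shared.
Longest shared-prefix length: 2

2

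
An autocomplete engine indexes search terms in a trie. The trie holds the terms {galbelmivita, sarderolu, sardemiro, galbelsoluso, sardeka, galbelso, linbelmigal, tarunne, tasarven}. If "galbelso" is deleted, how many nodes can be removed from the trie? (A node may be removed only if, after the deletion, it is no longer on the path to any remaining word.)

0

Walk "galbelso" from the leaf back toward the root, removing each node that no remaining word uses.
Every node on "galbelso" is still needed (e.g. by "galbelsoluso"), so nothing is freed.
Nodes removed: 0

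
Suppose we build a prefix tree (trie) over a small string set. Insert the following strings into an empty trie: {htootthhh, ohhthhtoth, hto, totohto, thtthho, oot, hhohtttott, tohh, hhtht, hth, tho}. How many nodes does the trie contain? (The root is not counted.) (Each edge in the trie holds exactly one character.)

50

Count nodes per top-level branch (shared prefixes stored once):
  'h'-branch (hhohtttott, hhtht, hth, hto, htootthhh): 22 nodes
  'o'-branch (ohhthhtoth, oot): 12 nodes
  't'-branch (tho, thtthho, tohh, totohto): 16 nodes
Sum: 50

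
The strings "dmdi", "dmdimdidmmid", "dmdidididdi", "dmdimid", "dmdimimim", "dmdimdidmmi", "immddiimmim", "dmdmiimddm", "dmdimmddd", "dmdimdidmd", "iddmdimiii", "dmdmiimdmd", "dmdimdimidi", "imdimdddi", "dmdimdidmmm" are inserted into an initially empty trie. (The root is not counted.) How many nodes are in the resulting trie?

For each word, the new-node count is its length minus the longest prefix already in the trie:
  "dmdi" → 4 new (d, m, d, i)
  "dmdimdidmmid" → prefix "dmdi" already present; 8 new (m, d, i, d, m, m, i, d)
  "dmdidididdi" → prefix "dmdi" already present; 7 new (d, i, d, i, d, d, i)
  "dmdimid" → prefix "dmdim" already present; 2 new (i, d)
  "dmdimimim" → prefix "dmdimi" already present; 3 new (m, i, m)
  "dmdimdidmmi" → prefix "dmdimdidmmi" already present; 0 new (none)
  "immddiimmim" → 11 new (i, m, m, d, d, i, i, m, m, i, m)
  "dmdmiimddm" → prefix "dmd" already present; 7 new (m, i, i, m, d, d, m)
  "dmdimmddd" → prefix "dmdim" already present; 4 new (m, d, d, d)
  "dmdimdidmd" → prefix "dmdimdidm" already present; 1 new (d)
  "iddmdimiii" → prefix "i" already present; 9 new (d, d, m, d, i, m, i, i, i)
  "dmdmiimdmd" → prefix "dmdmiimd" already present; 2 new (m, d)
  "dmdimdimidi" → prefix "dmdimdi" already present; 4 new (m, i, d, i)
  "imdimdddi" → prefix "im" already present; 7 new (d, i, m, d, d, d, i)
  "dmdimdidmmm" → prefix "dmdimdidmm" already present; 1 new (m)
Total nodes = 4 + 8 + 7 + 2 + 3 + 0 + 11 + 7 + 4 + 1 + 9 + 2 + 4 + 7 + 1 = 70

70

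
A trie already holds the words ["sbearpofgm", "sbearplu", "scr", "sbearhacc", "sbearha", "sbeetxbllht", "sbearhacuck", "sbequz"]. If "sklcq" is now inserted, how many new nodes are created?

"s" is already a path in the trie; the remaining "klcq" must be added.
Each of the 4 remaining characters creates one node.

4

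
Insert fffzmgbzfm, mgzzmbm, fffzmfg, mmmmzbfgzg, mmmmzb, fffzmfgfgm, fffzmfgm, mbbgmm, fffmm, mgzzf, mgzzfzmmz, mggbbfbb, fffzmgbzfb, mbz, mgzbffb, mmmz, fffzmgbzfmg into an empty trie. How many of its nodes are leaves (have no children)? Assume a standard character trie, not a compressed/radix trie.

13

Leaves are exactly the stored words that no other stored word extends.
Those words: "fffmm", "fffzmfgfgm", "fffzmfgm", "fffzmgbzfb", "fffzmgbzfmg", "mbbgmm", "mbz", "mggbbfbb", "mgzbffb", "mgzzfzmmz", "mgzzmbm", "mmmmzbfgzg", "mmmz"
Leaf count: 13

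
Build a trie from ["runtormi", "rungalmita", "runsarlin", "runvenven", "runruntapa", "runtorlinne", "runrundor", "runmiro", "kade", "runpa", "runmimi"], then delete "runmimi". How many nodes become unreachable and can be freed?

2

Walk "runmimi" from the leaf back toward the root, removing each node that no remaining word uses.
The suffix "mi" (2 nodes) is used only by "runmimi"; the node for "runmi" still has the child "r", so pruning stops there.
Nodes removed: 2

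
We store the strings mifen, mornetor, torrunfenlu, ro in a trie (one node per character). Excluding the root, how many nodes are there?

Trace insertions, counting only characters that open a new branch:
  "mifen" → 5 new (m, i, f, e, n)
  "mornetor" → prefix "m" already present; 7 new (o, r, n, e, t, o, r)
  "torrunfenlu" → 11 new (t, o, r, r, u, n, f, e, n, l, u)
  "ro" → 2 new (r, o)
Total nodes = 5 + 7 + 11 + 2 = 25

25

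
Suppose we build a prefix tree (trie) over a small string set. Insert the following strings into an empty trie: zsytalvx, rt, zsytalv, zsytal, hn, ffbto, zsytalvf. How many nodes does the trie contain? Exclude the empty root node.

18

Trie structure (* marks end of a word):
(root)
├─ f
│  └─ f
│     └─ b
│        └─ t
│           └─ o *
├─ h
│  └─ n *
├─ r
│  └─ t *
└─ z
   └─ s
      └─ y
         └─ t
            └─ a
               └─ l *
                  └─ v *
                     ├─ f *
                     └─ x *
Counting every labelled node above: 18.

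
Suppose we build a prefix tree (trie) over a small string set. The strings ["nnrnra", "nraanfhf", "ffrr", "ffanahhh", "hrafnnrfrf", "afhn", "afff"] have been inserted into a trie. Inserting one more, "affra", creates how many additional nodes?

"aff" is already a path in the trie; the remaining "ra" must be added.
New nodes needed: |"affra"| − 3 = 5 − 3 = 2.

2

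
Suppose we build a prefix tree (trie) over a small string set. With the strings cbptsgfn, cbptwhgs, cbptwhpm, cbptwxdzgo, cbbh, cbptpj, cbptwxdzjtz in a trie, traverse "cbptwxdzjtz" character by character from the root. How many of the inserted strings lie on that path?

1

Walk "cbptwxdzjtz" from the root; an end-of-word marker is hit whenever a stored word is a prefix of "cbptwxdzjtz".
Prefixes of the query that are stored words: "cbptwxdzjtz"
Count: 1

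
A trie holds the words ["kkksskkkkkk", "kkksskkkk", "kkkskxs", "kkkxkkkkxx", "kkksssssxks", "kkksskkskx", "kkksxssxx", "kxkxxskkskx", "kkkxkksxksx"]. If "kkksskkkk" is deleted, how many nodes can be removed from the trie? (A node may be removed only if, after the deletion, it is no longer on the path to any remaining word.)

Walk "kkksskkkk" from the leaf back toward the root, removing each node that no remaining word uses.
Every node on "kkksskkkk" is still needed (e.g. by "kkksskkkkkk"), so nothing is freed.
Nodes removed: 0

0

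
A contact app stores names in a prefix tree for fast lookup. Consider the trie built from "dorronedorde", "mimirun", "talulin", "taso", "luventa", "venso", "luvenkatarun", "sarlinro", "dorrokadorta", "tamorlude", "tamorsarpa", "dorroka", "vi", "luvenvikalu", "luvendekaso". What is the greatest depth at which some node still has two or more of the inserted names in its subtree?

7

The deepest shared node is where two words last agree before diverging.
e.g. "dorroka" and "dorrokadorta" share the prefix "dorroka" of length 7; no pair shares a longer one.
Longest shared-prefix length: 7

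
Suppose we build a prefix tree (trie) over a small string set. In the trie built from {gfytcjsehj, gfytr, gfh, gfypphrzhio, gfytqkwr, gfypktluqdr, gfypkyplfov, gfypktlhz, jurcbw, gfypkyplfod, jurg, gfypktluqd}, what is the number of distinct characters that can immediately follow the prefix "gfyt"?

3

Follow the path "gfyt" to its node, then look at its outgoing edges.
Distinct next characters after "gfyt": c, q, r.
That node has 3 child edges.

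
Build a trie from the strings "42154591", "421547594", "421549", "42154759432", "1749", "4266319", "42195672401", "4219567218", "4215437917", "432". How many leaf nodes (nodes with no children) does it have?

Leaves are exactly the stored words that no other stored word extends.
Those words: "1749", "4215437917", "42154591", "42154759432", "421549", "4219567218", "42195672401", "4266319", "432"
Leaf count: 9

9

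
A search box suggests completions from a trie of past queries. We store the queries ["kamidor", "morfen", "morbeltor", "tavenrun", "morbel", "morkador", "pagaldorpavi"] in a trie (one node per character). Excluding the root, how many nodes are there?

44

Insert word by word; a character creates a node only if that edge doesn't already exist:
  "kamidor" → 7 new (k, a, m, i, d, o, r)
  "morfen" → 6 new (m, o, r, f, e, n)
  "morbeltor" → prefix "mor" already present; 6 new (b, e, l, t, o, r)
  "tavenrun" → 8 new (t, a, v, e, n, r, u, n)
  "morbel" → prefix "morbel" already present; 0 new (none)
  "morkador" → prefix "mor" already present; 5 new (k, a, d, o, r)
  "pagaldorpavi" → 12 new (p, a, g, a, l, d, o, r, p, a, v, i)
Total nodes = 7 + 6 + 6 + 8 + 0 + 5 + 12 = 44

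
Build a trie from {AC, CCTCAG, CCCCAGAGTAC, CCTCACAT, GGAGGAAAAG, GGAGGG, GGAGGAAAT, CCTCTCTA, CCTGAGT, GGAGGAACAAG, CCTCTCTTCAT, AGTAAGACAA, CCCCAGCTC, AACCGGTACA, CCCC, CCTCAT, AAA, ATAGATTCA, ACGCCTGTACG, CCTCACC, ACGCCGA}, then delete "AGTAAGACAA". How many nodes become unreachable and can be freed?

9

After clearing the end-marker at "AGTAAGACAA", prune upward until reaching a node still needed by another word.
The suffix "GTAAGACAA" (9 nodes) is used only by "AGTAAGACAA"; the node for "A" still has the child "C", so pruning stops there.
Nodes removed: 9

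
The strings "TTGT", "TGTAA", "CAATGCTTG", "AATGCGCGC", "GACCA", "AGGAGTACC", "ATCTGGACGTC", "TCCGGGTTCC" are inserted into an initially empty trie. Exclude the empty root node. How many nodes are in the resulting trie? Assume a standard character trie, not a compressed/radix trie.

For each word, the new-node count is its length minus the longest prefix already in the trie:
  "TTGT" → 4 new (T, T, G, T)
  "TGTAA" → prefix "T" already present; 4 new (G, T, A, A)
  "CAATGCTTG" → 9 new (C, A, A, T, G, C, T, T, G)
  "AATGCGCGC" → 9 new (A, A, T, G, C, G, C, G, C)
  "GACCA" → 5 new (G, A, C, C, A)
  "AGGAGTACC" → prefix "A" already present; 8 new (G, G, A, G, T, A, C, C)
  "ATCTGGACGTC" → prefix "A" already present; 10 new (T, C, T, G, G, A, C, G, T, C)
  "TCCGGGTTCC" → prefix "T" already present; 9 new (C, C, G, G, G, T, T, C, C)
Total nodes = 4 + 4 + 9 + 9 + 5 + 8 + 10 + 9 = 58

58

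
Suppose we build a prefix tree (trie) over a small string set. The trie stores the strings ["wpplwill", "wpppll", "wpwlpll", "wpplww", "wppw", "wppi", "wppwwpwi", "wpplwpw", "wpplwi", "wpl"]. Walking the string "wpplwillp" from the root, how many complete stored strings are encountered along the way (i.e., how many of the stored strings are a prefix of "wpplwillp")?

2

Check each prefix of "wpplwillp" against the stored set — each match is an end-marker on the path.
Prefixes of the query that are stored words: "wpplwi", "wpplwill"
Count: 2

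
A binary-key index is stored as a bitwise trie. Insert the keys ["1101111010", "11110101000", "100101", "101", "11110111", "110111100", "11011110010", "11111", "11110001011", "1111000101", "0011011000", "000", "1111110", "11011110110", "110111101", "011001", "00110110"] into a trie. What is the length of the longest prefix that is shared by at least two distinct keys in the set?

10

Equivalently: take the maximum, over all pairs, of their longest common prefix length.
e.g. "1111000101" and "11110001011" share the prefix "1111000101" of length 10; no pair shares a longer one.
Longest shared-prefix length: 10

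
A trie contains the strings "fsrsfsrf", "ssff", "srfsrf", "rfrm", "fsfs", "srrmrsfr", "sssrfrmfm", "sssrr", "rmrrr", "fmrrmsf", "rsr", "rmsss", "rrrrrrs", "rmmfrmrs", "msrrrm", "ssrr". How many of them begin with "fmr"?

1

Walk to "fmr"; the words in its subtree are exactly those with that prefix.
Matches: "fmrrmsf"
Count: 1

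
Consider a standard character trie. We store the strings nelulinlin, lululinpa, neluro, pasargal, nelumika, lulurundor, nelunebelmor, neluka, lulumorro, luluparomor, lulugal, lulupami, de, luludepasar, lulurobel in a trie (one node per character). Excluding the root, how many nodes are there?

Trace insertions, counting only characters that open a new branch:
  "nelulinlin" → 10 new (n, e, l, u, l, i, n, l, i, n)
  "lululinpa" → 9 new (l, u, l, u, l, i, n, p, a)
  "neluro" → prefix "nelu" already present; 2 new (r, o)
  "pasargal" → 8 new (p, a, s, a, r, g, a, l)
  "nelumika" → prefix "nelu" already present; 4 new (m, i, k, a)
  "lulurundor" → prefix "lulu" already present; 6 new (r, u, n, d, o, r)
  "nelunebelmor" → prefix "nelu" already present; 8 new (n, e, b, e, l, m, o, r)
  "neluka" → prefix "nelu" already present; 2 new (k, a)
  "lulumorro" → prefix "lulu" already present; 5 new (m, o, r, r, o)
  "luluparomor" → prefix "lulu" already present; 7 new (p, a, r, o, m, o, r)
  "lulugal" → prefix "lulu" already present; 3 new (g, a, l)
  "lulupami" → prefix "lulupa" already present; 2 new (m, i)
  "de" → 2 new (d, e)
  "luludepasar" → prefix "lulu" already present; 7 new (d, e, p, a, s, a, r)
  "lulurobel" → prefix "lulur" already present; 4 new (o, b, e, l)
Total nodes = 10 + 9 + 2 + 8 + 4 + 6 + 8 + 2 + 5 + 7 + 3 + 2 + 2 + 7 + 4 = 79

79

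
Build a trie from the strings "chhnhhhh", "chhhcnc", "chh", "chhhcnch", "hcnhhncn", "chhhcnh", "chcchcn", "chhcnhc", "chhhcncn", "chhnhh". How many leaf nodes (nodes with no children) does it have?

A leaf is a node with no children — equivalently, the end of a word that is not a proper prefix of any other stored word.
Those words: "chcchcn", "chhcnhc", "chhhcnch", "chhhcncn", "chhhcnh", "chhnhhhh", "hcnhhncn"
Leaf count: 7

7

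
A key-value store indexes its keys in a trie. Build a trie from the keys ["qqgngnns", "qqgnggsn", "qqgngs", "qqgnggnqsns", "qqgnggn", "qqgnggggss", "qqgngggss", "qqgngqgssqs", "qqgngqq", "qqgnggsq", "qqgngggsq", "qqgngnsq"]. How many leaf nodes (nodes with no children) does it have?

11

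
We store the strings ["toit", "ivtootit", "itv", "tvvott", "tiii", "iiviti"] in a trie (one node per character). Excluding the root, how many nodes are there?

27

For each word, the new-node count is its length minus the longest prefix already in the trie:
  "toit" → 4 new (t, o, i, t)
  "ivtootit" → 8 new (i, v, t, o, o, t, i, t)
  "itv" → prefix "i" already present; 2 new (t, v)
  "tvvott" → prefix "t" already present; 5 new (v, v, o, t, t)
  "tiii" → prefix "t" already present; 3 new (i, i, i)
  "iiviti" → prefix "i" already present; 5 new (i, v, i, t, i)
Total nodes = 4 + 8 + 2 + 5 + 3 + 5 = 27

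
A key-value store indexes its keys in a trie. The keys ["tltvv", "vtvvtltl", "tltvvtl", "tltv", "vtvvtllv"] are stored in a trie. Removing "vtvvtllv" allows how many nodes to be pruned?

A node on "vtvvtllv"'s path can go only if nothing else ends at it or branches off below it.
The suffix "lv" (2 nodes) is used only by "vtvvtllv"; the node for "vtvvtl" still has the child "t", so pruning stops there.
Nodes removed: 2

2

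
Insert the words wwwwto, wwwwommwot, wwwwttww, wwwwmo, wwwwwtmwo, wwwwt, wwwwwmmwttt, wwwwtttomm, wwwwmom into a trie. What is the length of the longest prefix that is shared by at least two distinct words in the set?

6

Look for the deepest trie node that still has at least two words in its subtree.
"wwwwmo" and "wwwwmom" agree on "wwwwmo" (6 characters) before diverging; nothing deeper is shared.
Longest shared-prefix length: 6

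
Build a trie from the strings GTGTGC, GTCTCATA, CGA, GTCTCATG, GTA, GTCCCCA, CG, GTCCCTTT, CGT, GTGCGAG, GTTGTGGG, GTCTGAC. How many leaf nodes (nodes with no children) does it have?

11

Leaves are exactly the stored words that no other stored word extends.
Those words: "CGA", "CGT", "GTA", "GTCCCCA", "GTCCCTTT", "GTCTCATA", "GTCTCATG", "GTCTGAC", "GTGCGAG", "GTGTGC", "GTTGTGGG"
Leaf count: 11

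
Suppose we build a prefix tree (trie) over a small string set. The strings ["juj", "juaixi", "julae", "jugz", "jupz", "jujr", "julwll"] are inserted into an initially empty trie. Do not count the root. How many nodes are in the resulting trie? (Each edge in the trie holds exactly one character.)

Trace insertions, counting only characters that open a new branch:
  "juj" → 3 new (j, u, j)
  "juaixi" → prefix "ju" already present; 4 new (a, i, x, i)
  "julae" → prefix "ju" already present; 3 new (l, a, e)
  "jugz" → prefix "ju" already present; 2 new (g, z)
  "jupz" → prefix "ju" already present; 2 new (p, z)
  "jujr" → prefix "juj" already present; 1 new (r)
  "julwll" → prefix "jul" already present; 3 new (w, l, l)
Total nodes = 3 + 4 + 3 + 2 + 2 + 1 + 3 = 18

18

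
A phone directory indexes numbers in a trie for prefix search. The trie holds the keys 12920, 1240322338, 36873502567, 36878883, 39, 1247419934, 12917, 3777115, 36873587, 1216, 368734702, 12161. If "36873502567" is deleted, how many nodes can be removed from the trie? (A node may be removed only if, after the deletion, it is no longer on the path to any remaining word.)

A node on "36873502567"'s path can go only if nothing else ends at it or branches off below it.
The suffix "02567" (5 nodes) is used only by "36873502567"; the node for "368735" still has the child "8", so pruning stops there.
Nodes removed: 5

5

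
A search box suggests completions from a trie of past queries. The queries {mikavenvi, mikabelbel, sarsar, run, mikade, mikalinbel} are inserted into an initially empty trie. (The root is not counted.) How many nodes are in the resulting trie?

Insert word by word; a character creates a node only if that edge doesn't already exist:
  "mikavenvi" → 9 new (m, i, k, a, v, e, n, v, i)
  "mikabelbel" → prefix "mika" already present; 6 new (b, e, l, b, e, l)
  "sarsar" → 6 new (s, a, r, s, a, r)
  "run" → 3 new (r, u, n)
  "mikade" → prefix "mika" already present; 2 new (d, e)
  "mikalinbel" → prefix "mika" already present; 6 new (l, i, n, b, e, l)
Total nodes = 9 + 6 + 6 + 3 + 2 + 6 = 32

32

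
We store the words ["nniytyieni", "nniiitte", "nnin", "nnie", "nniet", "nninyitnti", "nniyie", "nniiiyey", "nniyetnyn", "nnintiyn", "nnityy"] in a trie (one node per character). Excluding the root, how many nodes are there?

For each word, the new-node count is its length minus the longest prefix already in the trie:
  "nniytyieni" → 10 new (n, n, i, y, t, y, i, e, n, i)
  "nniiitte" → prefix "nni" already present; 5 new (i, i, t, t, e)
  "nnin" → prefix "nni" already present; 1 new (n)
  "nnie" → prefix "nni" already present; 1 new (e)
  "nniet" → prefix "nnie" already present; 1 new (t)
  "nninyitnti" → prefix "nnin" already present; 6 new (y, i, t, n, t, i)
  "nniyie" → prefix "nniy" already present; 2 new (i, e)
  "nniiiyey" → prefix "nniii" already present; 3 new (y, e, y)
  "nniyetnyn" → prefix "nniy" already present; 5 new (e, t, n, y, n)
  "nnintiyn" → prefix "nnin" already present; 4 new (t, i, y, n)
  "nnityy" → prefix "nni" already present; 3 new (t, y, y)
Total nodes = 10 + 5 + 1 + 1 + 1 + 6 + 2 + 3 + 5 + 4 + 3 = 41

41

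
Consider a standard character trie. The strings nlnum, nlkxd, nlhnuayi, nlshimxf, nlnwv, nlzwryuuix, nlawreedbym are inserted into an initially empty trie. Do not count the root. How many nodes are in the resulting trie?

Trace insertions, counting only characters that open a new branch:
  "nlnum" → 5 new (n, l, n, u, m)
  "nlkxd" → prefix "nl" already present; 3 new (k, x, d)
  "nlhnuayi" → prefix "nl" already present; 6 new (h, n, u, a, y, i)
  "nlshimxf" → prefix "nl" already present; 6 new (s, h, i, m, x, f)
  "nlnwv" → prefix "nln" already present; 2 new (w, v)
  "nlzwryuuix" → prefix "nl" already present; 8 new (z, w, r, y, u, u, i, x)
  "nlawreedbym" → prefix "nl" already present; 9 new (a, w, r, e, e, d, b, y, m)
Total nodes = 5 + 3 + 6 + 6 + 2 + 8 + 9 = 39

39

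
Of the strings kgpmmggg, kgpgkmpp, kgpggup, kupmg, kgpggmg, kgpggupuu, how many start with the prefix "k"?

Walk to "k"; the words in its subtree are exactly those with that prefix.
Matches: "kgpggmg", "kgpggup", "kgpggupuu", "kgpgkmpp", "kgpmmggg", "kupmg"
Count: 6

6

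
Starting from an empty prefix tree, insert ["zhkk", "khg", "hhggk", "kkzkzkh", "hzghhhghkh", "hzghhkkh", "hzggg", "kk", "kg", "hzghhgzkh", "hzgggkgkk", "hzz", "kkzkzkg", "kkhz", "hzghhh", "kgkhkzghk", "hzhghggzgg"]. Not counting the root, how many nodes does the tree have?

Trace insertions, counting only characters that open a new branch:
  "zhkk" → 4 new (z, h, k, k)
  "khg" → 3 new (k, h, g)
  "hhggk" → 5 new (h, h, g, g, k)
  "kkzkzkh" → prefix "k" already present; 6 new (k, z, k, z, k, h)
  "hzghhhghkh" → prefix "h" already present; 9 new (z, g, h, h, h, g, h, k, h)
  "hzghhkkh" → prefix "hzghh" already present; 3 new (k, k, h)
  "hzggg" → prefix "hzg" already present; 2 new (g, g)
  "kk" → prefix "kk" already present; 0 new (none)
  "kg" → prefix "k" already present; 1 new (g)
  "hzghhgzkh" → prefix "hzghh" already present; 4 new (g, z, k, h)
  "hzgggkgkk" → prefix "hzggg" already present; 4 new (k, g, k, k)
  "hzz" → prefix "hz" already present; 1 new (z)
  "kkzkzkg" → prefix "kkzkzk" already present; 1 new (g)
  "kkhz" → prefix "kk" already present; 2 new (h, z)
  "hzghhh" → prefix "hzghhh" already present; 0 new (none)
  "kgkhkzghk" → prefix "kg" already present; 7 new (k, h, k, z, g, h, k)
  "hzhghggzgg" → prefix "hz" already present; 8 new (h, g, h, g, g, z, g, g)
Total nodes = 4 + 3 + 5 + 6 + 9 + 3 + 2 + 0 + 1 + 4 + 4 + 1 + 1 + 2 + 0 + 7 + 8 = 60

60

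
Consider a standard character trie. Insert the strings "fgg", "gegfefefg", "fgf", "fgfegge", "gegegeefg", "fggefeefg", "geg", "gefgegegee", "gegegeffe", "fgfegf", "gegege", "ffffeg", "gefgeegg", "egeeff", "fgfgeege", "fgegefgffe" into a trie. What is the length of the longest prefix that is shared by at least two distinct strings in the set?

6

The deepest shared node is where two words last agree before diverging.
e.g. "gegege" and "gegegeefg" share the prefix "gegege" of length 6; no pair shares a longer one.
Longest shared-prefix length: 6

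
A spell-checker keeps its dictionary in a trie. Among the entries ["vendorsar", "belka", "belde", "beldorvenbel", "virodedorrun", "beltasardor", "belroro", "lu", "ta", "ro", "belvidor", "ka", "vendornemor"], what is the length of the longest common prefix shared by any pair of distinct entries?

6

The deepest shared node is where two words last agree before diverging.
"vendornemor" and "vendorsar" agree on "vendor" (6 characters) before diverging; nothing deeper is shared.
Longest shared-prefix length: 6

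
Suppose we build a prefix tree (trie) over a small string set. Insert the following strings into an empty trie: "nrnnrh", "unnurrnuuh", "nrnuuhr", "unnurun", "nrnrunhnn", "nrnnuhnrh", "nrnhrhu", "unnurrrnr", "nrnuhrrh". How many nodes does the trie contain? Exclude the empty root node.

44

Insert word by word; a character creates a node only if that edge doesn't already exist:
  "nrnnrh" → 6 new (n, r, n, n, r, h)
  "unnurrnuuh" → 10 new (u, n, n, u, r, r, n, u, u, h)
  "nrnuuhr" → prefix "nrn" already present; 4 new (u, u, h, r)
  "unnurun" → prefix "unnur" already present; 2 new (u, n)
  "nrnrunhnn" → prefix "nrn" already present; 6 new (r, u, n, h, n, n)
  "nrnnuhnrh" → prefix "nrnn" already present; 5 new (u, h, n, r, h)
  "nrnhrhu" → prefix "nrn" already present; 4 new (h, r, h, u)
  "unnurrrnr" → prefix "unnurr" already present; 3 new (r, n, r)
  "nrnuhrrh" → prefix "nrnu" already present; 4 new (h, r, r, h)
Total nodes = 6 + 10 + 4 + 2 + 6 + 5 + 4 + 3 + 4 = 44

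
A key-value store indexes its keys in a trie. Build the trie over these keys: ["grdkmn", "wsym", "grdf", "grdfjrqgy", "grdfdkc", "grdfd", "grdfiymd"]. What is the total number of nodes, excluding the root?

Trie structure (* marks end of a word):
(root)
├─ g
│  └─ r
│     └─ d
│        ├─ f *
│        │  ├─ d *
│        │  │  └─ k
│        │  │     └─ c *
│        │  ├─ i
│        │  │  └─ y
│        │  │     └─ m
│        │  │        └─ d *
│        │  └─ j
│        │     └─ r
│        │        └─ q
│        │           └─ g
│        │              └─ y *
│        └─ k
│           └─ m
│              └─ n *
└─ w
   └─ s
      └─ y
         └─ m *
Counting every labelled node above: 23.

23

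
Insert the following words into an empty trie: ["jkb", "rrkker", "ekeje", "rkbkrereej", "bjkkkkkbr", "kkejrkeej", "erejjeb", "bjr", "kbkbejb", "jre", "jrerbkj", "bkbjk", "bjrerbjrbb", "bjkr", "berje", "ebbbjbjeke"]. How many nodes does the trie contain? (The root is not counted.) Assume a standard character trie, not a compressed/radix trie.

Insert word by word; a character creates a node only if that edge doesn't already exist:
  "jkb" → 3 new (j, k, b)
  "rrkker" → 6 new (r, r, k, k, e, r)
  "ekeje" → 5 new (e, k, e, j, e)
  "rkbkrereej" → prefix "r" already present; 9 new (k, b, k, r, e, r, e, e, j)
  "bjkkkkkbr" → 9 new (b, j, k, k, k, k, k, b, r)
  "kkejrkeej" → 9 new (k, k, e, j, r, k, e, e, j)
  "erejjeb" → prefix "e" already present; 6 new (r, e, j, j, e, b)
  "bjr" → prefix "bj" already present; 1 new (r)
  "kbkbejb" → prefix "k" already present; 6 new (b, k, b, e, j, b)
  "jre" → prefix "j" already present; 2 new (r, e)
  "jrerbkj" → prefix "jre" already present; 4 new (r, b, k, j)
  "bkbjk" → prefix "b" already present; 4 new (k, b, j, k)
  "bjrerbjrbb" → prefix "bjr" already present; 7 new (e, r, b, j, r, b, b)
  "bjkr" → prefix "bjk" already present; 1 new (r)
  "berje" → prefix "b" already present; 4 new (e, r, j, e)
  "ebbbjbjeke" → prefix "e" already present; 9 new (b, b, b, j, b, j, e, k, e)
Total nodes = 3 + 6 + 5 + 9 + 9 + 9 + 6 + 1 + 6 + 2 + 4 + 4 + 7 + 1 + 4 + 9 = 85

85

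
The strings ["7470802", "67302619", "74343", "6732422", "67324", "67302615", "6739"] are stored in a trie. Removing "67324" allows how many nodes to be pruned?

Walk "67324" from the leaf back toward the root, removing each node that no remaining word uses.
Every node on "67324" is still needed (e.g. by "6732422"), so nothing is freed.
Nodes removed: 0

0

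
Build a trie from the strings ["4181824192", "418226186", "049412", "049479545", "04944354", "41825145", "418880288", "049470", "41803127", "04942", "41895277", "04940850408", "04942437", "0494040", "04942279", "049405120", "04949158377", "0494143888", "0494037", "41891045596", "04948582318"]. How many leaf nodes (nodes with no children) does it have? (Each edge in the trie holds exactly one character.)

20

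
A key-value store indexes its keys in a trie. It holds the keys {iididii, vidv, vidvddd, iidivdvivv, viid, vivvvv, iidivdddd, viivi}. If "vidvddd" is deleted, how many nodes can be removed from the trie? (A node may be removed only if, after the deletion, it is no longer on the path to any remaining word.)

3

After clearing the end-marker at "vidvddd", prune upward until reaching a node still needed by another word.
The suffix "ddd" (3 nodes) is used only by "vidvddd"; "vidv" is itself a stored word, so pruning stops there.
Nodes removed: 3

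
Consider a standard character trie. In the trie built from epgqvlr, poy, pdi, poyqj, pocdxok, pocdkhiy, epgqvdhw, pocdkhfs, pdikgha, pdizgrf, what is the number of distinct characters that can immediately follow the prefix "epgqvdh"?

The children of the "epgqvdh" node are the distinct next characters among strings starting with "epgqvdh".
Characters that immediately follow "epgqvdh" among the stored strings: {w}.
That node has 1 child edge.

1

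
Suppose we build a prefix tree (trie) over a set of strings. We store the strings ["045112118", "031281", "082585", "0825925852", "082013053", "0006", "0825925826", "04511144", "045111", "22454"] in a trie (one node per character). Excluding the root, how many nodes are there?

44

For each word, the new-node count is its length minus the longest prefix already in the trie:
  "045112118" → 9 new (0, 4, 5, 1, 1, 2, 1, 1, 8)
  "031281" → prefix "0" already present; 5 new (3, 1, 2, 8, 1)
  "082585" → prefix "0" already present; 5 new (8, 2, 5, 8, 5)
  "0825925852" → prefix "0825" already present; 6 new (9, 2, 5, 8, 5, 2)
  "082013053" → prefix "082" already present; 6 new (0, 1, 3, 0, 5, 3)
  "0006" → prefix "0" already present; 3 new (0, 0, 6)
  "0825925826" → prefix "08259258" already present; 2 new (2, 6)
  "04511144" → prefix "04511" already present; 3 new (1, 4, 4)
  "045111" → prefix "045111" already present; 0 new (none)
  "22454" → 5 new (2, 2, 4, 5, 4)
Total nodes = 9 + 5 + 5 + 6 + 6 + 3 + 2 + 3 + 0 + 5 = 44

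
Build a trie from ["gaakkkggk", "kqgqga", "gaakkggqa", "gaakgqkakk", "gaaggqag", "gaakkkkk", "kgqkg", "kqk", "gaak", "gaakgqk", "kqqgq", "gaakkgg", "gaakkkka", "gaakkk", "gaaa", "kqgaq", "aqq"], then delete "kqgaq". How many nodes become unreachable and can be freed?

Walk "kqgaq" from the leaf back toward the root, removing each node that no remaining word uses.
The suffix "aq" (2 nodes) is used only by "kqgaq"; the node for "kqg" still has the child "q", so pruning stops there.
Nodes removed: 2

2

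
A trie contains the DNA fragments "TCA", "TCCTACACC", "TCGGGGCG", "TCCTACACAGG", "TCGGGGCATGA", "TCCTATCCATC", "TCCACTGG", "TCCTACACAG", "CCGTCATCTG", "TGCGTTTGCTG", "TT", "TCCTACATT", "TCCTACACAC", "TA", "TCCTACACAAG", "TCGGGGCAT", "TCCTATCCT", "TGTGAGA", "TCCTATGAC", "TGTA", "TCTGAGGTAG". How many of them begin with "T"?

Filter for entries beginning with "T":
Words under "T": TA, TCA, TCCACTGG, TCCTACACAAG, TCCTACACAC, TCCTACACAG, TCCTACACAGG, TCCTACACC, TCCTACATT, TCCTATCCATC, TCCTATCCT, TCCTATGAC, TCGGGGCAT, TCGGGGCATGA, TCGGGGCG, TCTGAGGTAG, TGCGTTTGCTG, TGTA, TGTGAGA, TT
Count: 20

20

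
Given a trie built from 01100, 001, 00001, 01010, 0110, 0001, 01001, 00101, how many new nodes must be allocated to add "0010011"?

3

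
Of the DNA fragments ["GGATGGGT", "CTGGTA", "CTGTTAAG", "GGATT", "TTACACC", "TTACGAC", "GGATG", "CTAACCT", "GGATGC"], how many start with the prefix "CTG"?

Filter for entries beginning with "CTG":
Matches: "CTGGTA", "CTGTTAAG"
Count: 2

2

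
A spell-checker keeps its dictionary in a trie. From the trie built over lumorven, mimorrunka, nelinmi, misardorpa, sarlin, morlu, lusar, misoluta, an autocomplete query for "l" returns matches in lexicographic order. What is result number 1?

DFS of the "l" subtree visits, in order: "lumorven", "lusar"
Position 1: lumorven

lumorven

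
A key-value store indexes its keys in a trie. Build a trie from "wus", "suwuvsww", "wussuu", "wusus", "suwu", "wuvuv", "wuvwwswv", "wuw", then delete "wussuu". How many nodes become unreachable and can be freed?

3

A node on "wussuu"'s path can go only if nothing else ends at it or branches off below it.
The suffix "suu" (3 nodes) is used only by "wussuu"; the node for "wus" still has the child "u", so pruning stops there.
Nodes removed: 3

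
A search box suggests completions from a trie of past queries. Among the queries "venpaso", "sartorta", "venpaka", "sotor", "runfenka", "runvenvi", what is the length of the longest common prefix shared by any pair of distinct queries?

5

Equivalently: take the maximum, over all pairs, of their longest common prefix length.
"venpaka" and "venpaso" agree on "venpa" (5 characters) before diverging; nothing deeper is shared.
Longest shared-prefix length: 5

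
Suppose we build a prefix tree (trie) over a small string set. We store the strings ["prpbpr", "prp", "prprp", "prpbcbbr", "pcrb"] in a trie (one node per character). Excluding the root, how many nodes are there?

15

Trie structure (* marks end of a word):
(root)
└─ p
   ├─ c
   │  └─ r
   │     └─ b *
   └─ r
      └─ p *
         ├─ b
         │  ├─ c
         │  │  └─ b
         │  │     └─ b
         │  │        └─ r *
         │  └─ p
         │     └─ r *
         └─ r
            └─ p *
Counting every labelled node above: 15.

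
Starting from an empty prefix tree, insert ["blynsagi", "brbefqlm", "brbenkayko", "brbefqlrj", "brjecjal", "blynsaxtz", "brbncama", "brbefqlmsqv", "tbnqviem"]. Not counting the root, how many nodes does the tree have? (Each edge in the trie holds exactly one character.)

48

For each word, the new-node count is its length minus the longest prefix already in the trie:
  "blynsagi" → 8 new (b, l, y, n, s, a, g, i)
  "brbefqlm" → prefix "b" already present; 7 new (r, b, e, f, q, l, m)
  "brbenkayko" → prefix "brbe" already present; 6 new (n, k, a, y, k, o)
  "brbefqlrj" → prefix "brbefql" already present; 2 new (r, j)
  "brjecjal" → prefix "br" already present; 6 new (j, e, c, j, a, l)
  "blynsaxtz" → prefix "blynsa" already present; 3 new (x, t, z)
  "brbncama" → prefix "brb" already present; 5 new (n, c, a, m, a)
  "brbefqlmsqv" → prefix "brbefqlm" already present; 3 new (s, q, v)
  "tbnqviem" → 8 new (t, b, n, q, v, i, e, m)
Total nodes = 8 + 7 + 6 + 2 + 6 + 3 + 5 + 3 + 8 = 48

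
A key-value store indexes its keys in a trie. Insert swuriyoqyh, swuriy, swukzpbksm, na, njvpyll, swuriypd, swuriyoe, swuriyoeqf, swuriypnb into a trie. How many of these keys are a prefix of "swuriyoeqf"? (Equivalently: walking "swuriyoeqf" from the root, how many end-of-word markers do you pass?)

3

Walk "swuriyoeqf" from the root; an end-of-word marker is hit whenever a stored word is a prefix of "swuriyoeqf".
Prefixes of the query that are stored words: "swuriy", "swuriyoe", "swuriyoeqf"
Count: 3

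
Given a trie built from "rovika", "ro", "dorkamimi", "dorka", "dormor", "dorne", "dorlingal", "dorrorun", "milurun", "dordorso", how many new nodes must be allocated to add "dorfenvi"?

5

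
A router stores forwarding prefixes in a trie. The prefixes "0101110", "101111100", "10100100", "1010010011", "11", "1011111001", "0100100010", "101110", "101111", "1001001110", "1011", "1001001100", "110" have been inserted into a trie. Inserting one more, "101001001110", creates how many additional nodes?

2

"1010010011" is already a path in the trie; the remaining "10" must be added.
So 12 − 10 = 2 new nodes.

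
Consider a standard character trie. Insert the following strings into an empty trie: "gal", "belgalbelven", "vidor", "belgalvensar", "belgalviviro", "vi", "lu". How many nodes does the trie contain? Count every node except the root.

Trie structure (* marks end of a word):
(root)
├─ b
│  └─ e
│     └─ l
│        └─ g
│           └─ a
│              └─ l
│                 ├─ b
│                 │  └─ e
│                 │     └─ l
│                 │        └─ v
│                 │           └─ e
│                 │              └─ n *
│                 └─ v
│                    ├─ e
│                    │  └─ n
│                    │     └─ s
│                    │        └─ a
│                    │           └─ r *
│                    └─ i
│                       └─ v
│                          └─ i
│                             └─ r
│                                └─ o *
├─ g
│  └─ a
│     └─ l *
├─ l
│  └─ u *
└─ v
   └─ i *
      └─ d
         └─ o
            └─ r *
Counting every labelled node above: 33.

33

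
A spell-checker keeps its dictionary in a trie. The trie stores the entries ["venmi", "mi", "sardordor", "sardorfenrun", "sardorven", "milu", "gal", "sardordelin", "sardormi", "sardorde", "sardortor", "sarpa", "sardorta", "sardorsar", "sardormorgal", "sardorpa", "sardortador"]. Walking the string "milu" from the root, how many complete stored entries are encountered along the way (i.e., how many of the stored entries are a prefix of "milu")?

2

Check each prefix of "milu" against the stored set — each match is an end-marker on the path.
Prefixes of the query that are stored words: "mi", "milu"
Count: 2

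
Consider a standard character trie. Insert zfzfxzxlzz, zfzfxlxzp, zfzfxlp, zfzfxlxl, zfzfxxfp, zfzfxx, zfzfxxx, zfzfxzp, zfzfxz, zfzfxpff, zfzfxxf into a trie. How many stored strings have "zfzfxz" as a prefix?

3

Filter for entries beginning with "zfzfxz":
Words under "zfzfxz": zfzfxz, zfzfxzp, zfzfxzxlzz
Count: 3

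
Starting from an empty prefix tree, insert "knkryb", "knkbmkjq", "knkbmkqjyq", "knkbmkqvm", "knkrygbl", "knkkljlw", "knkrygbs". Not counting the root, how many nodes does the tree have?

26

Count nodes per top-level branch (shared prefixes stored once):
  'k'-branch (knkbmkjq, knkbmkqjyq, knkbmkqvm, knkkljlw, knkryb, knkrygbl, knkrygbs): 26 nodes
Sum: 26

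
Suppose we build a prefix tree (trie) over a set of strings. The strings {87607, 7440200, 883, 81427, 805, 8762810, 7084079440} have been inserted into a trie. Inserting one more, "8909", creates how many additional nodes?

"8" is already a path in the trie; the remaining "909" must be added.
Each of the 3 remaining characters creates one node.

3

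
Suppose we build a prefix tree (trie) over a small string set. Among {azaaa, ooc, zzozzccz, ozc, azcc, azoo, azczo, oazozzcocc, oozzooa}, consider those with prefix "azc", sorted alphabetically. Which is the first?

DFS of the "azc" subtree visits, in order: "azcc", "azczo"
The 1st is azcc.

azcc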